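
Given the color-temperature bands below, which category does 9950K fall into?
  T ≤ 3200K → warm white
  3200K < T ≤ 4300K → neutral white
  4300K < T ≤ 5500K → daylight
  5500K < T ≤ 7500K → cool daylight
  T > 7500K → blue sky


Temperature: 9950K
9950K > 7500K → blue sky
Classification: blue sky


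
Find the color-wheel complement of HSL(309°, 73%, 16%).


Complement = opposite side of color wheel = hue + 180°
H' = (309 + 180) mod 360 = 129°
S and L unchanged.
= HSL(129°, 73%, 16%)


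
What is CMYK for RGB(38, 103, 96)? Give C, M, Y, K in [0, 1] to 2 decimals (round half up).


R'=38/255≈0.1490, G'=103/255≈0.4039, B'=96/255≈0.3765
K = 1 - max(R',G',B') = 1 - 103/255 = 152/255 = 0.59607… → 0.60
(1-R'-K)/(1-K) simplifies to (max-R)/max with max = 103:
C = (103-38)/103 = 65/103 = 0.63106… → 0.63
M = (103-103)/103 = 0/103 = 0 → 0.00
Y = (103-96)/103 = 7/103 = 0.06796… → 0.07
= CMYK(0.63, 0.00, 0.07, 0.60)


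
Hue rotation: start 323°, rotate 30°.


New hue = (H + rotation) mod 360
New hue = (323 + 30) mod 360
= 353 mod 360
= 353°


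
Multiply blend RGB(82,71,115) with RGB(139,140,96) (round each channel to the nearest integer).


Multiply: C = A×B/255, rounded to nearest integer
R: 82×139/255 = 11398/255 ≈ 44.698 → 45
G: 71×140/255 = 9940/255 ≈ 38.980 → 39
B: 115×96/255 = 11040/255 ≈ 43.294 → 43
= RGB(45, 39, 43)


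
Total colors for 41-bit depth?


Colors = 2^bits = 2^41
= 2,199,023,255,552 colors


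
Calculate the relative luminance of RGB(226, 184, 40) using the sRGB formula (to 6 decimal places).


Linearize each channel (sRGB transfer function): c = v/255; c_lin = c/12.92 if c ≤ 0.04045, else ((c+0.055)/1.055)^2.4
  R: 226/255 ≈ 0.886275 > 0.04045 → ((0.886275+0.055)/1.055)^2.4 ≈ 0.760525
  G: 184/255 ≈ 0.721569 > 0.04045 → ((0.721569+0.055)/1.055)^2.4 ≈ 0.479320
  B: 40/255 ≈ 0.156863 > 0.04045 → ((0.156863+0.055)/1.055)^2.4 ≈ 0.021219
R_lin = 0.760525, G_lin = 0.479320, B_lin = 0.021219
L = 0.2126×R + 0.7152×G + 0.0722×B
L = 0.2126×0.760525 + 0.7152×0.479320 + 0.0722×0.021219
L ≈ 0.506029


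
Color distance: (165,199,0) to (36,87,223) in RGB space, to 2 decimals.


d = √[(R₁-R₂)² + (G₁-G₂)² + (B₁-B₂)²]
d = √[(165-36)² + (199-87)² + (0-223)²]
d = √[16641 + 12544 + 49729]
d = √78914
d ≈ 280.92


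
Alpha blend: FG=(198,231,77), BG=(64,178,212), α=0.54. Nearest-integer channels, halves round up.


C = α×F + (1-α)×B, with 1-α = 0.46
R: 0.54×198 + 0.46×64 = 106.92 + 29.44 = 136.36 → 136
G: 0.54×231 + 0.46×178 = 124.74 + 81.88 = 206.62 → 207
B: 0.54×77 + 0.46×212 = 41.58 + 97.52 = 139.10 → 139
= RGB(136, 207, 139)


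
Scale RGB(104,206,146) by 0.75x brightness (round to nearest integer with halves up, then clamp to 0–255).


Multiply each channel by 0.75, round half up, clamp to [0, 255]
R: 104×0.75 = 78
G: 206×0.75 = 154.5 → round → 155
B: 146×0.75 = 109.5 → round → 110
= RGB(78, 155, 110)


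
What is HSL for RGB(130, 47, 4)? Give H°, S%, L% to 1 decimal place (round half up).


Normalize: R'=130/255≈0.5098, G'=47/255≈0.1843, B'=4/255≈0.0157
Max=130/255, Min=4/255, Δ=Max-Min=126/255
L = (Max+Min)/2 = (130+4)/510 = 134/510 = 0.26274… → L = 26.3%
L ≤ 0.5 → S = Δ/(Max+Min) = 126/(130+4) = 126/134 = 0.94029… → S = 94.0%
(the 1/255 factors cancel in S and H, so raw channel differences can be used)
Max is R' → H = 60 × (((G-B)/Δ) mod 6) = 60 × (((47-4)/126) mod 6)
  43/126 = 0.3412…
  H = 60 × 0.3412… = 20.476…° → H = 20.5°
= HSL(20.5°, 94.0%, 26.3%)


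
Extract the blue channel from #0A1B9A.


Color: #0A1B9A
R = 0A = 10
G = 1B = 27
B = 9A = 154
Blue = 154


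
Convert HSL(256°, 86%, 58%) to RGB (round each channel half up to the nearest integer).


H=256°, S=0.86, L=0.58
C = (1-|2L-1|)×S = (1-|0.16|)×0.86 = 0.7224
H' = H/60 = 256/60 ≈ 4.2667; X = C×(1-|H' mod 2 - 1|) = 0.19264
m = L - C/2 = 0.58 - 0.3612 = 0.2188
Sector ⌊H'⌋ = 4 → (R',G',B') = (0.19264, 0.0, 0.7224)
RGB = ((R'+m)×255, (G'+m)×255, (B'+m)×255) = (104.9172, 55.794, 240.006)
Round half up → RGB(105, 56, 240)


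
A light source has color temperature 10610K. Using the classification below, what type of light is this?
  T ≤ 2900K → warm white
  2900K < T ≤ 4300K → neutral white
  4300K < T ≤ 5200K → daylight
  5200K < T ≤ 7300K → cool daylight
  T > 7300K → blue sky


Temperature: 10610K
10610K > 7300K → blue sky
Classification: blue sky


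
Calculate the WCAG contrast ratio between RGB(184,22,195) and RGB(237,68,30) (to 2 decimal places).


Linearize each sRGB channel c=v/255: c/12.92 if c ≤ 0.04045 else ((c+0.055)/1.055)^2.4
L = 0.2126×R_lin + 0.7152×G_lin + 0.0722×B_lin
Color 1 (184,22,195):
  R=184: 184/255≈0.7216 > 0.04045 → ((0.7216+0.055)/1.055)^2.4 ≈ 0.47932
  G=22: 22/255≈0.0863 > 0.04045 → ((0.0863+0.055)/1.055)^2.4 ≈ 0.00802
  B=195: 195/255≈0.7647 > 0.04045 → ((0.7647+0.055)/1.055)^2.4 ≈ 0.54572
  L1 = 0.2126×0.47932 + 0.7152×0.00802 + 0.0722×0.54572 ≈ 0.14704
Color 2 (237,68,30):
  R=237: 237/255≈0.9294 > 0.04045 → ((0.9294+0.055)/1.055)^2.4 ≈ 0.84687
  G=68: 68/255≈0.2667 > 0.04045 → ((0.2667+0.055)/1.055)^2.4 ≈ 0.05781
  B=30: 30/255≈0.1176 > 0.04045 → ((0.1176+0.055)/1.055)^2.4 ≈ 0.01298
  L2 = 0.2126×0.84687 + 0.7152×0.05781 + 0.0722×0.01298 ≈ 0.22233
Lighter = 0.22233, Darker = 0.14704
Ratio = (L_lighter + 0.05) / (L_darker + 0.05)
Ratio = (0.22233 + 0.05) / (0.14704 + 0.05) = 0.27233 / 0.19704 ≈ 1.3821
Ratio ≈ 1.38:1


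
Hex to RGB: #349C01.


34 → 52 (R)
9C → 156 (G)
01 → 1 (B)
= RGB(52, 156, 1)


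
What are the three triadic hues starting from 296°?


Triadic: equally spaced at 120° intervals
H1 = 296°
H2 = (296 + 120) mod 360 = 56°
H3 = (296 + 240) mod 360 = 176°
Triadic = 296°, 56°, 176°


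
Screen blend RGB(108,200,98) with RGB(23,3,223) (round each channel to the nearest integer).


Screen: C = 255 - (255-A)×(255-B)/255, rounded to nearest integer
R: 255 - (255-108)×(255-23)/255 = 255 - 34104/255 ≈ 255 - 133.741 = 121.259 → 121
G: 255 - (255-200)×(255-3)/255 = 255 - 13860/255 ≈ 255 - 54.353 = 200.647 → 201
B: 255 - (255-98)×(255-223)/255 = 255 - 5024/255 ≈ 255 - 19.702 = 235.298 → 235
= RGB(121, 201, 235)


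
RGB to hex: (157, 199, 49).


R = 157 → 9D (hex)
G = 199 → C7 (hex)
B = 49 → 31 (hex)
Hex = #9DC731


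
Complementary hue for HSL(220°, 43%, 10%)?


Complement = opposite side of color wheel = hue + 180°
H' = (220 + 180) mod 360 = 40°
S and L unchanged.
= HSL(40°, 43%, 10%)


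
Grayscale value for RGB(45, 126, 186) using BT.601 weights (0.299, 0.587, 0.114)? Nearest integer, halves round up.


Gray = 0.299×R + 0.587×G + 0.114×B
Gray = 0.299×45 + 0.587×126 + 0.114×186
Gray = 13.455 + 73.962 + 21.204
Gray = 108.621 → round half up → 109
Gray = 109


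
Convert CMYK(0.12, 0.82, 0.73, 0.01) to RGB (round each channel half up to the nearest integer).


R = 255 × (1-C) × (1-K) = 255 × 0.88 × 0.99 = 222.156 → 222
G = 255 × (1-M) × (1-K) = 255 × 0.18 × 0.99 = 45.441 → 45
B = 255 × (1-Y) × (1-K) = 255 × 0.27 × 0.99 = 68.1615 → 68
= RGB(222, 45, 68)


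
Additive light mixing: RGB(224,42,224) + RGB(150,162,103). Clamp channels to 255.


Additive: each channel = min(255, C₁+C₂)
R: 224+150 = 374 → 255
G: 42+162 = 204 → 204
B: 224+103 = 327 → 255
= RGB(255, 204, 255)


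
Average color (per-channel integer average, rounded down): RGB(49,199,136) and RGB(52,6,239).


Midpoint: each channel = ⌊(C₁+C₂)/2⌋
R: ⌊(49+52)/2⌋ = 50
G: ⌊(199+6)/2⌋ = 102
B: ⌊(136+239)/2⌋ = 187
= RGB(50, 102, 187)


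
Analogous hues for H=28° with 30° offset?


Base hue: 28°
Left analog: (28 - 30) mod 360 = 358°
Right analog: (28 + 30) mod 360 = 58°
Analogous hues = 358° and 58°


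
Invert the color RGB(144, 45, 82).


Invert: (255-R, 255-G, 255-B)
R: 255-144 = 111
G: 255-45 = 210
B: 255-82 = 173
= RGB(111, 210, 173)


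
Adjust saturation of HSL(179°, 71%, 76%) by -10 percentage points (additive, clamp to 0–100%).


Original S = 71%
Adjustment = -10 percentage points
New S = 71 + (-10) = 61
Clamp to [0, 100] → 61
= HSL(179°, 61%, 76%)


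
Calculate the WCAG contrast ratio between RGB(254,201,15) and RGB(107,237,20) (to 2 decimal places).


Linearize each sRGB channel c=v/255: c/12.92 if c ≤ 0.04045 else ((c+0.055)/1.055)^2.4
L = 0.2126×R_lin + 0.7152×G_lin + 0.0722×B_lin
Color 1 (254,201,15):
  R=254: 254/255≈0.9961 > 0.04045 → ((0.9961+0.055)/1.055)^2.4 ≈ 0.99110
  G=201: 201/255≈0.7882 > 0.04045 → ((0.7882+0.055)/1.055)^2.4 ≈ 0.58408
  B=15: 15/255≈0.0588 > 0.04045 → ((0.0588+0.055)/1.055)^2.4 ≈ 0.00478
  L1 = 0.2126×0.99110 + 0.7152×0.58408 + 0.0722×0.00478 ≈ 0.62879
Color 2 (107,237,20):
  R=107: 107/255≈0.4196 > 0.04045 → ((0.4196+0.055)/1.055)^2.4 ≈ 0.14703
  G=237: 237/255≈0.9294 > 0.04045 → ((0.9294+0.055)/1.055)^2.4 ≈ 0.84687
  B=20: 20/255≈0.0784 > 0.04045 → ((0.0784+0.055)/1.055)^2.4 ≈ 0.00700
  L2 = 0.2126×0.14703 + 0.7152×0.84687 + 0.0722×0.00700 ≈ 0.63745
Lighter = 0.63745, Darker = 0.62879
Ratio = (L_lighter + 0.05) / (L_darker + 0.05)
Ratio = (0.63745 + 0.05) / (0.62879 + 0.05) = 0.68745 / 0.67879 ≈ 1.0128
Ratio ≈ 1.01:1


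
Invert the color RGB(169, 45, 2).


Invert: (255-R, 255-G, 255-B)
R: 255-169 = 86
G: 255-45 = 210
B: 255-2 = 253
= RGB(86, 210, 253)


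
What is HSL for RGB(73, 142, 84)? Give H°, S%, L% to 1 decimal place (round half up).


Normalize: R'=73/255≈0.2863, G'=142/255≈0.5569, B'=84/255≈0.3294
Max=142/255, Min=73/255, Δ=Max-Min=69/255
L = (Max+Min)/2 = (142+73)/510 = 215/510 = 0.42156… → L = 42.2%
L ≤ 0.5 → S = Δ/(Max+Min) = 69/(142+73) = 69/215 = 0.32093… → S = 32.1%
(the 1/255 factors cancel in S and H, so raw channel differences can be used)
Max is G' → H = 60 × ((B-R)/Δ + 2) = 60 × ((84-73)/69 + 2)
  11/69 + 2 = 0.1594… + 2 = 2.1594…
  H = 60 × 2.1594… = 129.565…° → H = 129.6°
= HSL(129.6°, 32.1%, 42.2%)


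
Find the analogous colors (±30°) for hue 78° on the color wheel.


Base hue: 78°
Left analog: (78 - 30) mod 360 = 48°
Right analog: (78 + 30) mod 360 = 108°
Analogous hues = 48° and 108°


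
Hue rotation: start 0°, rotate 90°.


New hue = (H + rotation) mod 360
New hue = (0 + 90) mod 360
= 90 mod 360
= 90°


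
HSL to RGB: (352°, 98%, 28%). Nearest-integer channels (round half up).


H=352°, S=0.98, L=0.28
C = (1-|2L-1|)×S = (1-|-0.44|)×0.98 = 0.5488
H' = H/60 = 352/60 ≈ 5.8667; X = C×(1-|H' mod 2 - 1|) ≈ 0.0732
m = L - C/2 = 0.28 - 0.2744 = 0.0056
Sector ⌊H'⌋ = 5 → (R',G',B') = (0.5488, 0.0, ≈0.0732)
RGB = ((R'+m)×255, (G'+m)×255, (B'+m)×255) = (141.372, 1.428, 20.0872)
Round half up → RGB(141, 1, 20)


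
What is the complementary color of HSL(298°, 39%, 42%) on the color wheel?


Complement = opposite side of color wheel = hue + 180°
H' = (298 + 180) mod 360 = 118°
S and L unchanged.
= HSL(118°, 39%, 42%)


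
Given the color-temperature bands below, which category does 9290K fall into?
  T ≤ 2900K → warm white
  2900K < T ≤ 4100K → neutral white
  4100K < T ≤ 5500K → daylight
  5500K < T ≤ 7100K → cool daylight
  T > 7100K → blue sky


Temperature: 9290K
9290K > 7100K → blue sky
Classification: blue sky


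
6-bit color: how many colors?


Colors = 2^bits = 2^6
= 64 colors


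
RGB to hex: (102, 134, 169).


R = 102 → 66 (hex)
G = 134 → 86 (hex)
B = 169 → A9 (hex)
Hex = #6686A9


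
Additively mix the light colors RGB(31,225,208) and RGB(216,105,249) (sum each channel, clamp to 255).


Additive: each channel = min(255, C₁+C₂)
R: 31+216 = 247 → 247
G: 225+105 = 330 → 255
B: 208+249 = 457 → 255
= RGB(247, 255, 255)


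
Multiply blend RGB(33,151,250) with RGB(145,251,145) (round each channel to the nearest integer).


Multiply: C = A×B/255, rounded to nearest integer
R: 33×145/255 = 4785/255 ≈ 18.765 → 19
G: 151×251/255 = 37901/255 ≈ 148.631 → 149
B: 250×145/255 = 36250/255 ≈ 142.157 → 142
= RGB(19, 149, 142)


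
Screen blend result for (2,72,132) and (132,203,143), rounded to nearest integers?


Screen: C = 255 - (255-A)×(255-B)/255, rounded to nearest integer
R: 255 - (255-2)×(255-132)/255 = 255 - 31119/255 ≈ 255 - 122.035 = 132.965 → 133
G: 255 - (255-72)×(255-203)/255 = 255 - 9516/255 ≈ 255 - 37.318 = 217.682 → 218
B: 255 - (255-132)×(255-143)/255 = 255 - 13776/255 ≈ 255 - 54.024 = 200.976 → 201
= RGB(133, 218, 201)


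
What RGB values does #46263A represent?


46 → 70 (R)
26 → 38 (G)
3A → 58 (B)
= RGB(70, 38, 58)


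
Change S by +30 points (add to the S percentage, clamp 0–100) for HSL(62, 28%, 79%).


Original S = 28%
Adjustment = +30 percentage points
New S = 28 + (30) = 58
Clamp to [0, 100] → 58
= HSL(62°, 58%, 79%)


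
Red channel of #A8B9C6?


Color: #A8B9C6
R = A8 = 168
G = B9 = 185
B = C6 = 198
Red = 168


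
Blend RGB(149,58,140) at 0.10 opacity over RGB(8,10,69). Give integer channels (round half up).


C = α×F + (1-α)×B, with 1-α = 0.90
R: 0.10×149 + 0.90×8 = 14.90 + 7.20 = 22.10 → 22
G: 0.10×58 + 0.90×10 = 5.80 + 9.00 = 14.80 → 15
B: 0.10×140 + 0.90×69 = 14.00 + 62.10 = 76.10 → 76
= RGB(22, 15, 76)


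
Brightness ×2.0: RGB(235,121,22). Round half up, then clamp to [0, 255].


Multiply each channel by 2.0, round half up, clamp to [0, 255]
R: 235×2.0 = 470 → clamp → 255
G: 121×2.0 = 242
B: 22×2.0 = 44
= RGB(255, 242, 44)


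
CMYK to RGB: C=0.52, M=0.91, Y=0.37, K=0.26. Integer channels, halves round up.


R = 255 × (1-C) × (1-K) = 255 × 0.48 × 0.74 = 90.576 → 91
G = 255 × (1-M) × (1-K) = 255 × 0.09 × 0.74 = 16.983 → 17
B = 255 × (1-Y) × (1-K) = 255 × 0.63 × 0.74 = 118.881 → 119
= RGB(91, 17, 119)


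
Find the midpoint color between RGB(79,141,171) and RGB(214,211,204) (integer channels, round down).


Midpoint: each channel = ⌊(C₁+C₂)/2⌋
R: ⌊(79+214)/2⌋ = 146
G: ⌊(141+211)/2⌋ = 176
B: ⌊(171+204)/2⌋ = 187
= RGB(146, 176, 187)


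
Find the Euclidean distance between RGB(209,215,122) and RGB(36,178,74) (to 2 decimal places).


d = √[(R₁-R₂)² + (G₁-G₂)² + (B₁-B₂)²]
d = √[(209-36)² + (215-178)² + (122-74)²]
d = √[29929 + 1369 + 2304]
d = √33602
d ≈ 183.31


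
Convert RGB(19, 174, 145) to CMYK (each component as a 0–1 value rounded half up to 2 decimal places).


R'=19/255≈0.0745, G'=174/255≈0.6824, B'=145/255≈0.5686
K = 1 - max(R',G',B') = 1 - 174/255 = 81/255 = 0.31764… → 0.32
(1-R'-K)/(1-K) simplifies to (max-R)/max with max = 174:
C = (174-19)/174 = 155/174 = 0.89080… → 0.89
M = (174-174)/174 = 0/174 = 0 → 0.00
Y = (174-145)/174 = 29/174 = 0.16666… → 0.17
= CMYK(0.89, 0.00, 0.17, 0.32)


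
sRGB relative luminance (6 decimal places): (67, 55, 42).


Linearize each channel (sRGB transfer function): c = v/255; c_lin = c/12.92 if c ≤ 0.04045, else ((c+0.055)/1.055)^2.4
  R: 67/255 ≈ 0.262745 > 0.04045 → ((0.262745+0.055)/1.055)^2.4 ≈ 0.056128
  G: 55/255 ≈ 0.215686 > 0.04045 → ((0.215686+0.055)/1.055)^2.4 ≈ 0.038204
  B: 42/255 ≈ 0.164706 > 0.04045 → ((0.164706+0.055)/1.055)^2.4 ≈ 0.023153
R_lin = 0.056128, G_lin = 0.038204, B_lin = 0.023153
L = 0.2126×R + 0.7152×G + 0.0722×B
L = 0.2126×0.056128 + 0.7152×0.038204 + 0.0722×0.023153
L ≈ 0.040928


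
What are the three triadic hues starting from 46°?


Triadic: equally spaced at 120° intervals
H1 = 46°
H2 = (46 + 120) mod 360 = 166°
H3 = (46 + 240) mod 360 = 286°
Triadic = 46°, 166°, 286°


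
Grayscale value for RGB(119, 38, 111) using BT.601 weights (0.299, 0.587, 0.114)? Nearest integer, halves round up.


Gray = 0.299×R + 0.587×G + 0.114×B
Gray = 0.299×119 + 0.587×38 + 0.114×111
Gray = 35.581 + 22.306 + 12.654
Gray = 70.541 → round half up → 71
Gray = 71


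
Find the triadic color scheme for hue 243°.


Triadic: equally spaced at 120° intervals
H1 = 243°
H2 = (243 + 120) mod 360 = 3°
H3 = (243 + 240) mod 360 = 123°
Triadic = 243°, 3°, 123°


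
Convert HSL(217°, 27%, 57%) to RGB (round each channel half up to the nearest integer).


H=217°, S=0.27, L=0.57
C = (1-|2L-1|)×S = (1-|0.14|)×0.27 = 0.2322
H' = H/60 = 217/60 ≈ 3.6167; X = C×(1-|H' mod 2 - 1|) = 0.08901
m = L - C/2 = 0.57 - 0.1161 = 0.4539
Sector ⌊H'⌋ = 3 → (R',G',B') = (0.0, 0.08901, 0.2322)
RGB = ((R'+m)×255, (G'+m)×255, (B'+m)×255) = (115.7445, 138.44205, 174.9555)
Round half up → RGB(116, 138, 175)


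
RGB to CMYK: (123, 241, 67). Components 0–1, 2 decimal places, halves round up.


R'=123/255≈0.4824, G'=241/255≈0.9451, B'=67/255≈0.2627
K = 1 - max(R',G',B') = 1 - 241/255 = 14/255 = 0.05490… → 0.05
(1-R'-K)/(1-K) simplifies to (max-R)/max with max = 241:
C = (241-123)/241 = 118/241 = 0.48962… → 0.49
M = (241-241)/241 = 0/241 = 0 → 0.00
Y = (241-67)/241 = 174/241 = 0.72199… → 0.72
= CMYK(0.49, 0.00, 0.72, 0.05)


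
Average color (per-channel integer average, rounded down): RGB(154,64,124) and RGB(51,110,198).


Midpoint: each channel = ⌊(C₁+C₂)/2⌋
R: ⌊(154+51)/2⌋ = 102
G: ⌊(64+110)/2⌋ = 87
B: ⌊(124+198)/2⌋ = 161
= RGB(102, 87, 161)


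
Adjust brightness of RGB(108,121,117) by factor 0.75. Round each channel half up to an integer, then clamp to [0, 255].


Multiply each channel by 0.75, round half up, clamp to [0, 255]
R: 108×0.75 = 81
G: 121×0.75 = 90.75 → round → 91
B: 117×0.75 = 87.75 → round → 88
= RGB(81, 91, 88)


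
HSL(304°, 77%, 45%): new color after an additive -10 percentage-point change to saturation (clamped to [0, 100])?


Original S = 77%
Adjustment = -10 percentage points
New S = 77 + (-10) = 67
Clamp to [0, 100] → 67
= HSL(304°, 67%, 45%)


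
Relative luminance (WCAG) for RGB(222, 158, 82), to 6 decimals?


Linearize each channel (sRGB transfer function): c = v/255; c_lin = c/12.92 if c ≤ 0.04045, else ((c+0.055)/1.055)^2.4
  R: 222/255 ≈ 0.870588 > 0.04045 → ((0.870588+0.055)/1.055)^2.4 ≈ 0.730461
  G: 158/255 ≈ 0.619608 > 0.04045 → ((0.619608+0.055)/1.055)^2.4 ≈ 0.341914
  B: 82/255 ≈ 0.321569 > 0.04045 → ((0.321569+0.055)/1.055)^2.4 ≈ 0.084376
R_lin = 0.730461, G_lin = 0.341914, B_lin = 0.084376
L = 0.2126×R + 0.7152×G + 0.0722×B
L = 0.2126×0.730461 + 0.7152×0.341914 + 0.0722×0.084376
L ≈ 0.405925


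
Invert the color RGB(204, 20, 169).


Invert: (255-R, 255-G, 255-B)
R: 255-204 = 51
G: 255-20 = 235
B: 255-169 = 86
= RGB(51, 235, 86)


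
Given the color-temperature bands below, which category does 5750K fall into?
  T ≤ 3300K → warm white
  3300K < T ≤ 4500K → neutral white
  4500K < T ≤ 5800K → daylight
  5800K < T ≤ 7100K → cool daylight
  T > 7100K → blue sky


Temperature: 5750K
4500K < 5750K ≤ 5800K → daylight
Classification: daylight


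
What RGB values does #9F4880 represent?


9F → 159 (R)
48 → 72 (G)
80 → 128 (B)
= RGB(159, 72, 128)


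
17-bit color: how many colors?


Colors = 2^bits = 2^17
= 131,072 colors


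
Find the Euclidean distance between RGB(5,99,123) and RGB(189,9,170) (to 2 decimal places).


d = √[(R₁-R₂)² + (G₁-G₂)² + (B₁-B₂)²]
d = √[(5-189)² + (99-9)² + (123-170)²]
d = √[33856 + 8100 + 2209]
d = √44165
d ≈ 210.15


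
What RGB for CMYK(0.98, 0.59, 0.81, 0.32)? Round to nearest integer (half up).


R = 255 × (1-C) × (1-K) = 255 × 0.02 × 0.68 = 3.468 → 3
G = 255 × (1-M) × (1-K) = 255 × 0.41 × 0.68 = 71.094 → 71
B = 255 × (1-Y) × (1-K) = 255 × 0.19 × 0.68 = 32.946 → 33
= RGB(3, 71, 33)


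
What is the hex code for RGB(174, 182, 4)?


R = 174 → AE (hex)
G = 182 → B6 (hex)
B = 4 → 04 (hex)
Hex = #AEB604


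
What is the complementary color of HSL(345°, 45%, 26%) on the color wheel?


Complement = opposite side of color wheel = hue + 180°
H' = (345 + 180) mod 360 = 165°
S and L unchanged.
= HSL(165°, 45%, 26%)


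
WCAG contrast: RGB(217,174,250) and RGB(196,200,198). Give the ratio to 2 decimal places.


Linearize each sRGB channel c=v/255: c/12.92 if c ≤ 0.04045 else ((c+0.055)/1.055)^2.4
L = 0.2126×R_lin + 0.7152×G_lin + 0.0722×B_lin
Color 1 (217,174,250):
  R=217: 217/255≈0.8510 > 0.04045 → ((0.8510+0.055)/1.055)^2.4 ≈ 0.69387
  G=174: 174/255≈0.6824 > 0.04045 → ((0.6824+0.055)/1.055)^2.4 ≈ 0.42327
  B=250: 250/255≈0.9804 > 0.04045 → ((0.9804+0.055)/1.055)^2.4 ≈ 0.95597
  L1 = 0.2126×0.69387 + 0.7152×0.42327 + 0.0722×0.95597 ≈ 0.51926
Color 2 (196,200,198):
  R=196: 196/255≈0.7686 > 0.04045 → ((0.7686+0.055)/1.055)^2.4 ≈ 0.55201
  G=200: 200/255≈0.7843 > 0.04045 → ((0.7843+0.055)/1.055)^2.4 ≈ 0.57758
  B=198: 198/255≈0.7765 > 0.04045 → ((0.7765+0.055)/1.055)^2.4 ≈ 0.56471
  L2 = 0.2126×0.55201 + 0.7152×0.57758 + 0.0722×0.56471 ≈ 0.57122
Lighter = 0.57122, Darker = 0.51926
Ratio = (L_lighter + 0.05) / (L_darker + 0.05)
Ratio = (0.57122 + 0.05) / (0.51926 + 0.05) = 0.62122 / 0.56926 ≈ 1.0913
Ratio ≈ 1.09:1


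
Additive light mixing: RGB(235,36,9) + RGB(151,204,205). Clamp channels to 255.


Additive: each channel = min(255, C₁+C₂)
R: 235+151 = 386 → 255
G: 36+204 = 240 → 240
B: 9+205 = 214 → 214
= RGB(255, 240, 214)


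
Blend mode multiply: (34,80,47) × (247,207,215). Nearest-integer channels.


Multiply: C = A×B/255, rounded to nearest integer
R: 34×247/255 = 8398/255 ≈ 32.933 → 33
G: 80×207/255 = 16560/255 ≈ 64.941 → 65
B: 47×215/255 = 10105/255 ≈ 39.627 → 40
= RGB(33, 65, 40)


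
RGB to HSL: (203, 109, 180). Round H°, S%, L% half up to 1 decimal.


Normalize: R'=203/255≈0.7961, G'=109/255≈0.4275, B'=180/255≈0.7059
Max=203/255, Min=109/255, Δ=Max-Min=94/255
L = (Max+Min)/2 = (203+109)/510 = 312/510 = 0.61176… → L = 61.2%
L > 0.5 → S = Δ/(2-Max-Min) = 94/(510-203-109) = 94/198 = 0.47474… → S = 47.5%
(the 1/255 factors cancel in S and H, so raw channel differences can be used)
Max is R' → H = 60 × (((G-B)/Δ) mod 6) = 60 × (((109-180)/94) mod 6)
  (-71)/94 = -0.7553…; negative, so add 6 → 5.2446…
  H = 60 × 5.2446… = 314.680…° → H = 314.7°
= HSL(314.7°, 47.5%, 61.2%)


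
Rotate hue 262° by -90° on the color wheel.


New hue = (H + rotation) mod 360
New hue = (262 -90) mod 360
= 172 mod 360
= 172°


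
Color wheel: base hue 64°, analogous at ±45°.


Base hue: 64°
Left analog: (64 - 45) mod 360 = 19°
Right analog: (64 + 45) mod 360 = 109°
Analogous hues = 19° and 109°


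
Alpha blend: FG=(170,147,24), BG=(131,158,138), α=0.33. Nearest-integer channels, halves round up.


C = α×F + (1-α)×B, with 1-α = 0.67
R: 0.33×170 + 0.67×131 = 56.10 + 87.77 = 143.87 → 144
G: 0.33×147 + 0.67×158 = 48.51 + 105.86 = 154.37 → 154
B: 0.33×24 + 0.67×138 = 7.92 + 92.46 = 100.38 → 100
= RGB(144, 154, 100)


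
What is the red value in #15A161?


Color: #15A161
R = 15 = 21
G = A1 = 161
B = 61 = 97
Red = 21


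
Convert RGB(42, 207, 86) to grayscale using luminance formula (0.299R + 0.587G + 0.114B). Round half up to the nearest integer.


Gray = 0.299×R + 0.587×G + 0.114×B
Gray = 0.299×42 + 0.587×207 + 0.114×86
Gray = 12.558 + 121.509 + 9.804
Gray = 143.871 → round half up → 144
Gray = 144


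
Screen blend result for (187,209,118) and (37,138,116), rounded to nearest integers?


Screen: C = 255 - (255-A)×(255-B)/255, rounded to nearest integer
R: 255 - (255-187)×(255-37)/255 = 255 - 14824/255 ≈ 255 - 58.133 = 196.867 → 197
G: 255 - (255-209)×(255-138)/255 = 255 - 5382/255 ≈ 255 - 21.106 = 233.894 → 234
B: 255 - (255-118)×(255-116)/255 = 255 - 19043/255 ≈ 255 - 74.678 = 180.322 → 180
= RGB(197, 234, 180)


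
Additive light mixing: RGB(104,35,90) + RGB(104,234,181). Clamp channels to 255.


Additive: each channel = min(255, C₁+C₂)
R: 104+104 = 208 → 208
G: 35+234 = 269 → 255
B: 90+181 = 271 → 255
= RGB(208, 255, 255)


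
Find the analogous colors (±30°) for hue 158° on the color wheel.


Base hue: 158°
Left analog: (158 - 30) mod 360 = 128°
Right analog: (158 + 30) mod 360 = 188°
Analogous hues = 128° and 188°


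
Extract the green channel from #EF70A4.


Color: #EF70A4
R = EF = 239
G = 70 = 112
B = A4 = 164
Green = 112


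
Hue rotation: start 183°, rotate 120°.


New hue = (H + rotation) mod 360
New hue = (183 + 120) mod 360
= 303 mod 360
= 303°


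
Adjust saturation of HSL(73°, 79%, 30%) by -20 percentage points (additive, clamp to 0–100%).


Original S = 79%
Adjustment = -20 percentage points
New S = 79 + (-20) = 59
Clamp to [0, 100] → 59
= HSL(73°, 59%, 30%)


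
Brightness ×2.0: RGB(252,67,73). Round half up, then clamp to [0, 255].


Multiply each channel by 2.0, round half up, clamp to [0, 255]
R: 252×2.0 = 504 → clamp → 255
G: 67×2.0 = 134
B: 73×2.0 = 146
= RGB(255, 134, 146)


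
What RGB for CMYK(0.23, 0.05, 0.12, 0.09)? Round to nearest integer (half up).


R = 255 × (1-C) × (1-K) = 255 × 0.77 × 0.91 = 178.6785 → 179
G = 255 × (1-M) × (1-K) = 255 × 0.95 × 0.91 = 220.4475 → 220
B = 255 × (1-Y) × (1-K) = 255 × 0.88 × 0.91 = 204.204 → 204
= RGB(179, 220, 204)


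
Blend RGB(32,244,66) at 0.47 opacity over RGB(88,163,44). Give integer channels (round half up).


C = α×F + (1-α)×B, with 1-α = 0.53
R: 0.47×32 + 0.53×88 = 15.04 + 46.64 = 61.68 → 62
G: 0.47×244 + 0.53×163 = 114.68 + 86.39 = 201.07 → 201
B: 0.47×66 + 0.53×44 = 31.02 + 23.32 = 54.34 → 54
= RGB(62, 201, 54)


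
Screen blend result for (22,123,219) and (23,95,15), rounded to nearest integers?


Screen: C = 255 - (255-A)×(255-B)/255, rounded to nearest integer
R: 255 - (255-22)×(255-23)/255 = 255 - 54056/255 ≈ 255 - 211.984 = 43.016 → 43
G: 255 - (255-123)×(255-95)/255 = 255 - 21120/255 ≈ 255 - 82.824 = 172.176 → 172
B: 255 - (255-219)×(255-15)/255 = 255 - 8640/255 ≈ 255 - 33.882 = 221.118 → 221
= RGB(43, 172, 221)


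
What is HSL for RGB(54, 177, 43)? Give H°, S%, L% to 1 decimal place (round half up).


Normalize: R'=54/255≈0.2118, G'=177/255≈0.6941, B'=43/255≈0.1686
Max=177/255, Min=43/255, Δ=Max-Min=134/255
L = (Max+Min)/2 = (177+43)/510 = 220/510 = 0.43137… → L = 43.1%
L ≤ 0.5 → S = Δ/(Max+Min) = 134/(177+43) = 134/220 = 0.60909… → S = 60.9%
(the 1/255 factors cancel in S and H, so raw channel differences can be used)
Max is G' → H = 60 × ((B-R)/Δ + 2) = 60 × ((43-54)/134 + 2)
  -11/134 + 2 = -0.0820… + 2 = 1.9179…
  H = 60 × 1.9179… = 115.074…° → H = 115.1°
= HSL(115.1°, 60.9%, 43.1%)


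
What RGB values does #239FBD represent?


23 → 35 (R)
9F → 159 (G)
BD → 189 (B)
= RGB(35, 159, 189)


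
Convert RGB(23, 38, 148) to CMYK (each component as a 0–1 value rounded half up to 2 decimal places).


R'=23/255≈0.0902, G'=38/255≈0.1490, B'=148/255≈0.5804
K = 1 - max(R',G',B') = 1 - 148/255 = 107/255 = 0.41960… → 0.42
(1-R'-K)/(1-K) simplifies to (max-R)/max with max = 148:
C = (148-23)/148 = 125/148 = 0.84459… → 0.84
M = (148-38)/148 = 110/148 = 0.74324… → 0.74
Y = (148-148)/148 = 0/148 = 0 → 0.00
= CMYK(0.84, 0.74, 0.00, 0.42)


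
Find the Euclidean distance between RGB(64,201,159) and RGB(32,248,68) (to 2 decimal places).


d = √[(R₁-R₂)² + (G₁-G₂)² + (B₁-B₂)²]
d = √[(64-32)² + (201-248)² + (159-68)²]
d = √[1024 + 2209 + 8281]
d = √11514
d ≈ 107.30


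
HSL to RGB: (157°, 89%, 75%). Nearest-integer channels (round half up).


H=157°, S=0.89, L=0.75
C = (1-|2L-1|)×S = (1-|0.50|)×0.89 = 0.445
H' = H/60 = 157/60 ≈ 2.6167; X = C×(1-|H' mod 2 - 1|) ≈ 0.2744
m = L - C/2 = 0.75 - 0.2225 = 0.5275
Sector ⌊H'⌋ = 2 → (R',G',B') = (0.0, 0.445, ≈0.2744)
RGB = ((R'+m)×255, (G'+m)×255, (B'+m)×255) = (134.5125, 247.9875, 204.48875)
Round half up → RGB(135, 248, 204)


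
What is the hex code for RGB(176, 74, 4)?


R = 176 → B0 (hex)
G = 74 → 4A (hex)
B = 4 → 04 (hex)
Hex = #B04A04


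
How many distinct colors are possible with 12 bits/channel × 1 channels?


Total bits = 12 bits/channel × 1 channels = 12 bits
Distinct colors = 2^12
= 4,096 colors


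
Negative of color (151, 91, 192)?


Invert: (255-R, 255-G, 255-B)
R: 255-151 = 104
G: 255-91 = 164
B: 255-192 = 63
= RGB(104, 164, 63)


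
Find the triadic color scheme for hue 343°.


Triadic: equally spaced at 120° intervals
H1 = 343°
H2 = (343 + 120) mod 360 = 103°
H3 = (343 + 240) mod 360 = 223°
Triadic = 343°, 103°, 223°


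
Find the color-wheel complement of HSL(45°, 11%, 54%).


Complement = opposite side of color wheel = hue + 180°
H' = (45 + 180) mod 360 = 225°
S and L unchanged.
= HSL(225°, 11%, 54%)


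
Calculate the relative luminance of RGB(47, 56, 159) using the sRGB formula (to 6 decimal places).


Linearize each channel (sRGB transfer function): c = v/255; c_lin = c/12.92 if c ≤ 0.04045, else ((c+0.055)/1.055)^2.4
  R: 47/255 ≈ 0.184314 > 0.04045 → ((0.184314+0.055)/1.055)^2.4 ≈ 0.028426
  G: 56/255 ≈ 0.219608 > 0.04045 → ((0.219608+0.055)/1.055)^2.4 ≈ 0.039546
  B: 159/255 ≈ 0.623529 > 0.04045 → ((0.623529+0.055)/1.055)^2.4 ≈ 0.346704
R_lin = 0.028426, G_lin = 0.039546, B_lin = 0.346704
L = 0.2126×R + 0.7152×G + 0.0722×B
L = 0.2126×0.028426 + 0.7152×0.039546 + 0.0722×0.346704
L ≈ 0.059359


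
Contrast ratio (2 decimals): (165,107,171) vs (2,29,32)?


Linearize each sRGB channel c=v/255: c/12.92 if c ≤ 0.04045 else ((c+0.055)/1.055)^2.4
L = 0.2126×R_lin + 0.7152×G_lin + 0.0722×B_lin
Color 1 (165,107,171):
  R=165: 165/255≈0.6471 > 0.04045 → ((0.6471+0.055)/1.055)^2.4 ≈ 0.37626
  G=107: 107/255≈0.4196 > 0.04045 → ((0.4196+0.055)/1.055)^2.4 ≈ 0.14703
  B=171: 171/255≈0.6706 > 0.04045 → ((0.6706+0.055)/1.055)^2.4 ≈ 0.40724
  L1 = 0.2126×0.37626 + 0.7152×0.14703 + 0.0722×0.40724 ≈ 0.21455
Color 2 (2,29,32):
  R=2: 2/255≈0.0078 ≤ 0.04045 → 0.0078/12.92 ≈ 0.00061
  G=29: 29/255≈0.1137 > 0.04045 → ((0.1137+0.055)/1.055)^2.4 ≈ 0.01229
  B=32: 32/255≈0.1255 > 0.04045 → ((0.1255+0.055)/1.055)^2.4 ≈ 0.01444
  L2 = 0.2126×0.00061 + 0.7152×0.01229 + 0.0722×0.01444 ≈ 0.00996
Lighter = 0.21455, Darker = 0.00996
Ratio = (L_lighter + 0.05) / (L_darker + 0.05)
Ratio = (0.21455 + 0.05) / (0.00996 + 0.05) = 0.26455 / 0.05996 ≈ 4.4122
Ratio ≈ 4.41:1


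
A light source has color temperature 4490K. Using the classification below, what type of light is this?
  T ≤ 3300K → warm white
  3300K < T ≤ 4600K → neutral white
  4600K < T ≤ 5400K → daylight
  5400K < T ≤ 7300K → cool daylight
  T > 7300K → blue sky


Temperature: 4490K
3300K < 4490K ≤ 4600K → neutral white
Classification: neutral white


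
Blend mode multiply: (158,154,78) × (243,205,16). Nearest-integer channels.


Multiply: C = A×B/255, rounded to nearest integer
R: 158×243/255 = 38394/255 ≈ 150.565 → 151
G: 154×205/255 = 31570/255 ≈ 123.804 → 124
B: 78×16/255 = 1248/255 ≈ 4.894 → 5
= RGB(151, 124, 5)


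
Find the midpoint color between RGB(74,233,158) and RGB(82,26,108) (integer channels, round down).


Midpoint: each channel = ⌊(C₁+C₂)/2⌋
R: ⌊(74+82)/2⌋ = 78
G: ⌊(233+26)/2⌋ = 129
B: ⌊(158+108)/2⌋ = 133
= RGB(78, 129, 133)


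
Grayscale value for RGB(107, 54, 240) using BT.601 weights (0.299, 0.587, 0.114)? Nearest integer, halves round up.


Gray = 0.299×R + 0.587×G + 0.114×B
Gray = 0.299×107 + 0.587×54 + 0.114×240
Gray = 31.993 + 31.698 + 27.360
Gray = 91.051 → round half up → 91
Gray = 91


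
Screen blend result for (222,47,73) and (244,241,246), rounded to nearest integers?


Screen: C = 255 - (255-A)×(255-B)/255, rounded to nearest integer
R: 255 - (255-222)×(255-244)/255 = 255 - 363/255 ≈ 255 - 1.424 = 253.576 → 254
G: 255 - (255-47)×(255-241)/255 = 255 - 2912/255 ≈ 255 - 11.420 = 243.580 → 244
B: 255 - (255-73)×(255-246)/255 = 255 - 1638/255 ≈ 255 - 6.424 = 248.576 → 249
= RGB(254, 244, 249)


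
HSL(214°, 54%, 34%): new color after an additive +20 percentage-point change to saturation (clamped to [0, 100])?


Original S = 54%
Adjustment = +20 percentage points
New S = 54 + (20) = 74
Clamp to [0, 100] → 74
= HSL(214°, 74%, 34%)


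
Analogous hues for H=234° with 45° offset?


Base hue: 234°
Left analog: (234 - 45) mod 360 = 189°
Right analog: (234 + 45) mod 360 = 279°
Analogous hues = 189° and 279°


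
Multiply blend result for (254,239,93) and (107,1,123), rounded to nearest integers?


Multiply: C = A×B/255, rounded to nearest integer
R: 254×107/255 = 27178/255 ≈ 106.580 → 107
G: 239×1/255 = 239/255 ≈ 0.937 → 1
B: 93×123/255 = 11439/255 ≈ 44.859 → 45
= RGB(107, 1, 45)


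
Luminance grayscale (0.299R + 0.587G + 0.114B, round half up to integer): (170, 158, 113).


Gray = 0.299×R + 0.587×G + 0.114×B
Gray = 0.299×170 + 0.587×158 + 0.114×113
Gray = 50.830 + 92.746 + 12.882
Gray = 156.458 → round half up → 156
Gray = 156


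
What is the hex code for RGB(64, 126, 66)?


R = 64 → 40 (hex)
G = 126 → 7E (hex)
B = 66 → 42 (hex)
Hex = #407E42


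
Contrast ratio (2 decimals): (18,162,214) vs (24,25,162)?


Linearize each sRGB channel c=v/255: c/12.92 if c ≤ 0.04045 else ((c+0.055)/1.055)^2.4
L = 0.2126×R_lin + 0.7152×G_lin + 0.0722×B_lin
Color 1 (18,162,214):
  R=18: 18/255≈0.0706 > 0.04045 → ((0.0706+0.055)/1.055)^2.4 ≈ 0.00605
  G=162: 162/255≈0.6353 > 0.04045 → ((0.6353+0.055)/1.055)^2.4 ≈ 0.36131
  B=214: 214/255≈0.8392 > 0.04045 → ((0.8392+0.055)/1.055)^2.4 ≈ 0.67244
  L1 = 0.2126×0.00605 + 0.7152×0.36131 + 0.0722×0.67244 ≈ 0.30824
Color 2 (24,25,162):
  R=24: 24/255≈0.0941 > 0.04045 → ((0.0941+0.055)/1.055)^2.4 ≈ 0.00913
  G=25: 25/255≈0.0980 > 0.04045 → ((0.0980+0.055)/1.055)^2.4 ≈ 0.00972
  B=162: 162/255≈0.6353 > 0.04045 → ((0.6353+0.055)/1.055)^2.4 ≈ 0.36131
  L2 = 0.2126×0.00913 + 0.7152×0.00972 + 0.0722×0.36131 ≈ 0.03498
Lighter = 0.30824, Darker = 0.03498
Ratio = (L_lighter + 0.05) / (L_darker + 0.05)
Ratio = (0.30824 + 0.05) / (0.03498 + 0.05) = 0.35824 / 0.08498 ≈ 4.2156
Ratio ≈ 4.22:1


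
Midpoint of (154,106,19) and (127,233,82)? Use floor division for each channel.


Midpoint: each channel = ⌊(C₁+C₂)/2⌋
R: ⌊(154+127)/2⌋ = 140
G: ⌊(106+233)/2⌋ = 169
B: ⌊(19+82)/2⌋ = 50
= RGB(140, 169, 50)


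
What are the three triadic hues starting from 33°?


Triadic: equally spaced at 120° intervals
H1 = 33°
H2 = (33 + 120) mod 360 = 153°
H3 = (33 + 240) mod 360 = 273°
Triadic = 33°, 153°, 273°


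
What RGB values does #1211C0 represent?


12 → 18 (R)
11 → 17 (G)
C0 → 192 (B)
= RGB(18, 17, 192)


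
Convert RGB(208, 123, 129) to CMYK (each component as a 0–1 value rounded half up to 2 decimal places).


R'=208/255≈0.8157, G'=123/255≈0.4824, B'=129/255≈0.5059
K = 1 - max(R',G',B') = 1 - 208/255 = 47/255 = 0.18431… → 0.18
(1-R'-K)/(1-K) simplifies to (max-R)/max with max = 208:
C = (208-208)/208 = 0/208 = 0 → 0.00
M = (208-123)/208 = 85/208 = 0.40865… → 0.41
Y = (208-129)/208 = 79/208 = 0.37980… → 0.38
= CMYK(0.00, 0.41, 0.38, 0.18)


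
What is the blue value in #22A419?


Color: #22A419
R = 22 = 34
G = A4 = 164
B = 19 = 25
Blue = 25


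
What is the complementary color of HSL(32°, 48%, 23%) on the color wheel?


Complement = opposite side of color wheel = hue + 180°
H' = (32 + 180) mod 360 = 212°
S and L unchanged.
= HSL(212°, 48%, 23%)


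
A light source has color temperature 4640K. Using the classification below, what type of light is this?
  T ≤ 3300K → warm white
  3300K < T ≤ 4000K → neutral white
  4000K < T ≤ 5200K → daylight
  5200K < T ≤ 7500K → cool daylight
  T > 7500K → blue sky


Temperature: 4640K
4000K < 4640K ≤ 5200K → daylight
Classification: daylight


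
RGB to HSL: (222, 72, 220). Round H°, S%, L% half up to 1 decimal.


Normalize: R'=222/255≈0.8706, G'=72/255≈0.2824, B'=220/255≈0.8627
Max=222/255, Min=72/255, Δ=Max-Min=150/255
L = (Max+Min)/2 = (222+72)/510 = 294/510 = 0.57647… → L = 57.6%
L > 0.5 → S = Δ/(2-Max-Min) = 150/(510-222-72) = 150/216 = 0.69444… → S = 69.4%
(the 1/255 factors cancel in S and H, so raw channel differences can be used)
Max is R' → H = 60 × (((G-B)/Δ) mod 6) = 60 × (((72-220)/150) mod 6)
  (-148)/150 = -0.9866…; negative, so add 6 → 5.0133…
  H = 60 × 5.0133… = 300.8° → H = 300.8°
= HSL(300.8°, 69.4%, 57.6%)


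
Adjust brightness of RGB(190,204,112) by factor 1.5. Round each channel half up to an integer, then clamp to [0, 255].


Multiply each channel by 1.5, round half up, clamp to [0, 255]
R: 190×1.5 = 285 → clamp → 255
G: 204×1.5 = 306 → clamp → 255
B: 112×1.5 = 168
= RGB(255, 255, 168)


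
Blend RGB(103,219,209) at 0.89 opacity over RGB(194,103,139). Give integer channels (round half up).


C = α×F + (1-α)×B, with 1-α = 0.11
R: 0.89×103 + 0.11×194 = 91.67 + 21.34 = 113.01 → 113
G: 0.89×219 + 0.11×103 = 194.91 + 11.33 = 206.24 → 206
B: 0.89×209 + 0.11×139 = 186.01 + 15.29 = 201.30 → 201
= RGB(113, 206, 201)


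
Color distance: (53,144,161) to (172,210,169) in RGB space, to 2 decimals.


d = √[(R₁-R₂)² + (G₁-G₂)² + (B₁-B₂)²]
d = √[(53-172)² + (144-210)² + (161-169)²]
d = √[14161 + 4356 + 64]
d = √18581
d ≈ 136.31


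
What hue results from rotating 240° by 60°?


New hue = (H + rotation) mod 360
New hue = (240 + 60) mod 360
= 300 mod 360
= 300°


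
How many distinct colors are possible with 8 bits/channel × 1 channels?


Total bits = 8 bits/channel × 1 channels = 8 bits
Distinct colors = 2^8
= 256 colors


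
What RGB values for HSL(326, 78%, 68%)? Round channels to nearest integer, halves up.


H=326°, S=0.78, L=0.68
C = (1-|2L-1|)×S = (1-|0.36|)×0.78 = 0.4992
H' = H/60 = 326/60 ≈ 5.4333; X = C×(1-|H' mod 2 - 1|) = 0.28288
m = L - C/2 = 0.68 - 0.2496 = 0.4304
Sector ⌊H'⌋ = 5 → (R',G',B') = (0.4992, 0.0, 0.28288)
RGB = ((R'+m)×255, (G'+m)×255, (B'+m)×255) = (237.048, 109.752, 181.8864)
Round half up → RGB(237, 110, 182)


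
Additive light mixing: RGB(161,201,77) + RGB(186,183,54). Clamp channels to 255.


Additive: each channel = min(255, C₁+C₂)
R: 161+186 = 347 → 255
G: 201+183 = 384 → 255
B: 77+54 = 131 → 131
= RGB(255, 255, 131)


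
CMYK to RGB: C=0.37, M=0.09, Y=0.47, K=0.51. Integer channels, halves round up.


R = 255 × (1-C) × (1-K) = 255 × 0.63 × 0.49 = 78.7185 → 79
G = 255 × (1-M) × (1-K) = 255 × 0.91 × 0.49 = 113.7045 → 114
B = 255 × (1-Y) × (1-K) = 255 × 0.53 × 0.49 = 66.2235 → 66
= RGB(79, 114, 66)


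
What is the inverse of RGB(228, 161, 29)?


Invert: (255-R, 255-G, 255-B)
R: 255-228 = 27
G: 255-161 = 94
B: 255-29 = 226
= RGB(27, 94, 226)


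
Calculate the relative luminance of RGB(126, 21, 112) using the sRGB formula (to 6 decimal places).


Linearize each channel (sRGB transfer function): c = v/255; c_lin = c/12.92 if c ≤ 0.04045, else ((c+0.055)/1.055)^2.4
  R: 126/255 ≈ 0.494118 > 0.04045 → ((0.494118+0.055)/1.055)^2.4 ≈ 0.208637
  G: 21/255 ≈ 0.082353 > 0.04045 → ((0.082353+0.055)/1.055)^2.4 ≈ 0.007499
  B: 112/255 ≈ 0.439216 > 0.04045 → ((0.439216+0.055)/1.055)^2.4 ≈ 0.162029
R_lin = 0.208637, G_lin = 0.007499, B_lin = 0.162029
L = 0.2126×R + 0.7152×G + 0.0722×B
L = 0.2126×0.208637 + 0.7152×0.007499 + 0.0722×0.162029
L ≈ 0.061418


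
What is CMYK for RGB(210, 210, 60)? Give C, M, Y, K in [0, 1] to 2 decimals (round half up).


R'=210/255≈0.8235, G'=210/255≈0.8235, B'=60/255≈0.2353
K = 1 - max(R',G',B') = 1 - 210/255 = 45/255 = 0.17647… → 0.18
(1-R'-K)/(1-K) simplifies to (max-R)/max with max = 210:
C = (210-210)/210 = 0/210 = 0 → 0.00
M = (210-210)/210 = 0/210 = 0 → 0.00
Y = (210-60)/210 = 150/210 = 0.71428… → 0.71
= CMYK(0.00, 0.00, 0.71, 0.18)
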